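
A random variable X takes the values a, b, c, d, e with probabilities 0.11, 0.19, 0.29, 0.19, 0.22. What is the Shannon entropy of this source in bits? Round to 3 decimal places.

H = −Σ pᵢ log₂ pᵢ.
−0.11·log₂(0.11) = 0.3503
−0.19·log₂(0.19) = 0.4552
−0.29·log₂(0.29) = 0.5179
−0.19·log₂(0.19) = 0.4552
−0.22·log₂(0.22) = 0.4806
Sum ≈ 2.2592 → 2.259 bits.

2.259 bits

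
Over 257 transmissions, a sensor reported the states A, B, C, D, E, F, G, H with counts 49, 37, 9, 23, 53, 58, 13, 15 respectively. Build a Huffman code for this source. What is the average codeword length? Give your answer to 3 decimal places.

Probabilities are the counts divided by 257.
Repeatedly combine the two least-probable nodes; the expected code length is the sum of the merged weights.
merge 9/257 + 13/257 → 22/257
merge 15/257 + 22/257 → 37/257
merge 23/257 + 37/257 → 60/257
merge 37/257 + 49/257 → 86/257
merge 53/257 + 58/257 → 111/257
merge 60/257 + 86/257 → 146/257
merge 111/257 + 146/257 → 1
L = 22/257 + 37/257 + 60/257 + 86/257 + 111/257 + 146/257 + 1 = 719/257 ≈ 2.798 bits/symbol.

2.798 bits/symbol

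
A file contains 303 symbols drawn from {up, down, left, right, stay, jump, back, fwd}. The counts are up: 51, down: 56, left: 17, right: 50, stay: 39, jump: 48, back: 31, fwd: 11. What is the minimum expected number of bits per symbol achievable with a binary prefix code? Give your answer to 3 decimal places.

Probabilities are the counts divided by 303.
Repeatedly combine the two least-probable nodes; the expected code length is the sum of the merged weights.
merge 11/303 + 17/303 → 28/303
merge 28/303 + 31/303 → 59/303
merge 13/101 + 16/101 → 29/101
merge 50/303 + 17/101 → 1/3
merge 56/303 + 59/303 → 115/303
merge 29/101 + 1/3 → 188/303
merge 115/303 + 188/303 → 1
L = 28/303 + 59/303 + 29/101 + 1/3 + 115/303 + 188/303 + 1 = 881/303 ≈ 2.908 bits/symbol.

2.908 bits/symbol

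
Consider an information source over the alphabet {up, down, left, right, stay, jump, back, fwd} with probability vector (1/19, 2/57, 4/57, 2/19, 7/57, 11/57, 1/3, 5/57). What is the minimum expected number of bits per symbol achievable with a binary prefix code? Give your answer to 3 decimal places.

Repeatedly combine the two least-probable nodes; the expected code length is the sum of the merged weights.
merge 2/57 + 1/19 → 5/57
merge 4/57 + 5/57 → 3/19
merge 5/57 + 2/19 → 11/57
merge 7/57 + 3/19 → 16/57
merge 11/57 + 11/57 → 22/57
merge 16/57 + 1/3 → 35/57
merge 22/57 + 35/57 → 1
L = 5/57 + 3/19 + 11/57 + 16/57 + 22/57 + 35/57 + 1 = 155/57 ≈ 2.719 bits/symbol.

2.719 bits/symbol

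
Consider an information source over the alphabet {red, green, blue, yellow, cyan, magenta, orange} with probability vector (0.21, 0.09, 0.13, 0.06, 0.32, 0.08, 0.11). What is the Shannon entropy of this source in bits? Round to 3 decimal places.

H = −Σ pᵢ log₂ pᵢ.
−0.21·log₂(0.21) = 0.4728
−0.09·log₂(0.09) = 0.3127
−0.13·log₂(0.13) = 0.3826
−0.06·log₂(0.06) = 0.2435
−0.32·log₂(0.32) = 0.5260
−0.08·log₂(0.08) = 0.2915
−0.11·log₂(0.11) = 0.3503
Sum ≈ 2.5795 → 2.579 bits.

2.579 bits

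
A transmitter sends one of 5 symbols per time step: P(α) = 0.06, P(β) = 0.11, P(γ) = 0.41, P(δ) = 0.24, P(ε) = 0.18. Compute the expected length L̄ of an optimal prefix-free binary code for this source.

Repeatedly combine the two least-probable nodes; the expected code length is the sum of the merged weights.
merge 3/50 + 11/100 → 17/100
merge 17/100 + 9/50 → 7/20
merge 6/25 + 7/20 → 59/100
merge 41/100 + 59/100 → 1
L = 17/100 + 7/20 + 59/100 + 1 = 211/100 = 2.11 bits/symbol.

2.11 bits/symbol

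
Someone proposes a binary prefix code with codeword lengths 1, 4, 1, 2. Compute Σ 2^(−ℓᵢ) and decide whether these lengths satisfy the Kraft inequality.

With common denominator 2^4 = 16: Σ 2^(−ℓᵢ) = 8/16 + 1/16 + 8/16 + 4/16 = 21/16 = 1.3125.
Kraft's inequality requires Σ ≤ 1; here Σ = 1.3125 > 1, so no such prefix code exists.

1.3125; no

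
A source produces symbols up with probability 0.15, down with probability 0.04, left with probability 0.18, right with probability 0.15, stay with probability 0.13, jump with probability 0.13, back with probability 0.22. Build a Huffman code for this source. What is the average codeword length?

Repeatedly combine the two least-probable nodes; the expected code length is the sum of the merged weights.
merge 1/25 + 13/100 → 17/100
merge 13/100 + 3/20 → 7/25
merge 3/20 + 17/100 → 8/25
merge 9/50 + 11/50 → 2/5
merge 7/25 + 8/25 → 3/5
merge 2/5 + 3/5 → 1
L = 17/100 + 7/25 + 8/25 + 2/5 + 3/5 + 1 = 277/100 = 2.77 bits/symbol.

2.77 bits/symbol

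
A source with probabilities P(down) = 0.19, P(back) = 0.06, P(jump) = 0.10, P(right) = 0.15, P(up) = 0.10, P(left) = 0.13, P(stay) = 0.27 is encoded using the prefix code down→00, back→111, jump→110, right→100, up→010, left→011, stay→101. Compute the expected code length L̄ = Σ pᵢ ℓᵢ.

L̄ = Σ pᵢ·ℓᵢ = 0.19·2 + 0.06·3 + 0.10·3 + 0.15·3 + 0.10·3 + 0.13·3 + 0.27·3 = 2.81 bits/symbol.

2.81 bits/symbol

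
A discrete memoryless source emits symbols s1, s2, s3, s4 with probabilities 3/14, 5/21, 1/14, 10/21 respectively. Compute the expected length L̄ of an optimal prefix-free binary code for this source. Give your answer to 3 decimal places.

Repeatedly combine the two least-probable nodes; the expected code length is the sum of the merged weights.
merge 1/14 + 3/14 → 2/7
merge 5/21 + 2/7 → 11/21
merge 10/21 + 11/21 → 1
L = 2/7 + 11/21 + 1 = 38/21 ≈ 1.810 bits/symbol.

1.810 bits/symbol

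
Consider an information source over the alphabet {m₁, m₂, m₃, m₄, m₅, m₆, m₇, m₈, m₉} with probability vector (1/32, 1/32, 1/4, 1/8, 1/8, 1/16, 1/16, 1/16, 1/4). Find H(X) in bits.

Each probability is a power of 1/2, so log₂(1/p) is an integer.
H = Σ p·log₂(1/p) = 1/32·5 + 1/32·5 + 1/4·2 + 1/8·3 + 1/8·3 + 1/16·4 + 1/16·4 + 1/16·4 + 1/4·2 = 2.8125 bits.

2.8125 bits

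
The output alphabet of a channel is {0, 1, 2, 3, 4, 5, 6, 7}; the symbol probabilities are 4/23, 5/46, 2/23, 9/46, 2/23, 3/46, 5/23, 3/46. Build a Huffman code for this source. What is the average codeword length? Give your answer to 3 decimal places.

Repeatedly combine the two least-probable nodes; the expected code length is the sum of the merged weights.
merge 3/46 + 3/46 → 3/23
merge 2/23 + 2/23 → 4/23
merge 5/46 + 3/23 → 11/46
merge 4/23 + 4/23 → 8/23
merge 9/46 + 5/23 → 19/46
merge 11/46 + 8/23 → 27/46
merge 19/46 + 27/46 → 1
L = 3/23 + 4/23 + 11/46 + 8/23 + 19/46 + 27/46 + 1 = 133/46 ≈ 2.891 bits/symbol.

2.891 bits/symbol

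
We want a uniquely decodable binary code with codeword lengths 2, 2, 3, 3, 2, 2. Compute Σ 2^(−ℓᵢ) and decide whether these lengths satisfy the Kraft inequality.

With common denominator 2^3 = 8: Σ 2^(−ℓᵢ) = 2/8 + 2/8 + 1/8 + 1/8 + 2/8 + 2/8 = 10/8 = 1.25.
Kraft's inequality requires Σ ≤ 1; here Σ = 1.25 > 1, so no such prefix code exists.

1.25; no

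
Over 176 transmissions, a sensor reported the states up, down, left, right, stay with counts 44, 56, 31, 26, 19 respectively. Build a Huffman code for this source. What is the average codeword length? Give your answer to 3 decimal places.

Probabilities are the counts divided by 176.
Repeatedly combine the two least-probable nodes; the expected code length is the sum of the merged weights.
merge 19/176 + 13/88 → 45/176
merge 31/176 + 1/4 → 75/176
merge 45/176 + 7/22 → 101/176
merge 75/176 + 101/176 → 1
L = 45/176 + 75/176 + 101/176 + 1 = 397/176 ≈ 2.256 bits/symbol.

2.256 bits/symbol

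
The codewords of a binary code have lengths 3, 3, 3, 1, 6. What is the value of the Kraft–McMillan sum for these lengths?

0.890625

With common denominator 2^6 = 64: Σ 2^(−ℓᵢ) = 8/64 + 8/64 + 8/64 + 32/64 + 1/64 = 57/64 = 0.890625.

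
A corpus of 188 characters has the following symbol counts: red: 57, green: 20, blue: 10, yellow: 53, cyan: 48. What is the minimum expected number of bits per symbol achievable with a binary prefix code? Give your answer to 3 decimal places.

Probabilities are the counts divided by 188.
Repeatedly combine the two least-probable nodes; the expected code length is the sum of the merged weights.
merge 5/94 + 5/47 → 15/94
merge 15/94 + 12/47 → 39/94
merge 53/188 + 57/188 → 55/94
merge 39/94 + 55/94 → 1
L = 15/94 + 39/94 + 55/94 + 1 = 203/94 ≈ 2.160 bits/symbol.

2.160 bits/symbol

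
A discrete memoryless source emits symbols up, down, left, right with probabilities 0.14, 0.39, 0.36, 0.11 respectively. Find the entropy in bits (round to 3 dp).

H = −Σ pᵢ log₂ pᵢ.
−0.14·log₂(0.14) = 0.3971
−0.39·log₂(0.39) = 0.5298
−0.36·log₂(0.36) = 0.5306
−0.11·log₂(0.11) = 0.3503
Sum ≈ 1.8078 → 1.808 bits.

1.808 bits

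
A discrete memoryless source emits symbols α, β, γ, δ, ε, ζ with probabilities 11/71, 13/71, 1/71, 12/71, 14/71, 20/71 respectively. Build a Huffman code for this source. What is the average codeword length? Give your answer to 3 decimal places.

2.507 bits/symbol

Repeatedly combine the two least-probable nodes; the expected code length is the sum of the merged weights.
merge 1/71 + 11/71 → 12/71
merge 12/71 + 12/71 → 24/71
merge 13/71 + 14/71 → 27/71
merge 20/71 + 24/71 → 44/71
merge 27/71 + 44/71 → 1
L = 12/71 + 24/71 + 27/71 + 44/71 + 1 = 178/71 ≈ 2.507 bits/symbol.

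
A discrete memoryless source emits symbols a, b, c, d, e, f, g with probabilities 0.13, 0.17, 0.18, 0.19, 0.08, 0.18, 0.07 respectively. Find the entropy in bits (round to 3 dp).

H = −Σ pᵢ log₂ pᵢ.
−0.13·log₂(0.13) = 0.3826
−0.17·log₂(0.17) = 0.4346
−0.18·log₂(0.18) = 0.4453
−0.19·log₂(0.19) = 0.4552
−0.08·log₂(0.08) = 0.2915
−0.18·log₂(0.18) = 0.4453
−0.07·log₂(0.07) = 0.2686
Sum ≈ 2.7231 → 2.723 bits.

2.723 bits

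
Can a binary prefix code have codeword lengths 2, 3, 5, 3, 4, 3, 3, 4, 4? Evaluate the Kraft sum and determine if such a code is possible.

0.96875; yes

With common denominator 2^5 = 32: Σ 2^(−ℓᵢ) = 8/32 + 4/32 + 1/32 + 4/32 + 2/32 + 4/32 + 4/32 + 2/32 + 2/32 = 31/32 = 0.96875.
Kraft's inequality requires Σ ≤ 1; here Σ = 0.96875 ≤ 1, so such a prefix code exists.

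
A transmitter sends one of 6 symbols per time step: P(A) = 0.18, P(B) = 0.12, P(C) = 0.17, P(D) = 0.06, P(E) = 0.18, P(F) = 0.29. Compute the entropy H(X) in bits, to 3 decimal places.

2.454 bits

H = −Σ pᵢ log₂ pᵢ.
−0.18·log₂(0.18) = 0.4453
−0.12·log₂(0.12) = 0.3671
−0.17·log₂(0.17) = 0.4346
−0.06·log₂(0.06) = 0.2435
−0.18·log₂(0.18) = 0.4453
−0.29·log₂(0.29) = 0.5179
Sum ≈ 2.4537 → 2.454 bits.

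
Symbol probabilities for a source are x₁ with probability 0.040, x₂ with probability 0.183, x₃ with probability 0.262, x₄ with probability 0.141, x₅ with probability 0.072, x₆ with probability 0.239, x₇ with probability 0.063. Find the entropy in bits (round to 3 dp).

H = −Σ pᵢ log₂ pᵢ.
−0.040·log₂(0.040) = 0.1858
−0.183·log₂(0.183) = 0.4484
−0.262·log₂(0.262) = 0.5063
−0.141·log₂(0.141) = 0.3985
−0.072·log₂(0.072) = 0.2733
−0.239·log₂(0.239) = 0.4935
−0.063·log₂(0.063) = 0.2513
Sum ≈ 2.5570 → 2.557 bits.

2.557 bits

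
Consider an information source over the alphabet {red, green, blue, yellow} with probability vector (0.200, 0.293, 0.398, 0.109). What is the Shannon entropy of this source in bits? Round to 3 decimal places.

H = −Σ pᵢ log₂ pᵢ.
−0.200·log₂(0.200) = 0.4644
−0.293·log₂(0.293) = 0.5189
−0.398·log₂(0.398) = 0.5290
−0.109·log₂(0.109) = 0.3485
Sum ≈ 1.8608 → 1.861 bits.

1.861 bits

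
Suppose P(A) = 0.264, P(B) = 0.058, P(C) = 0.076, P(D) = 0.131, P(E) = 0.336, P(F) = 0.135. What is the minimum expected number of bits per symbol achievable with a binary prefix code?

Repeatedly combine the two least-probable nodes; the expected code length is the sum of the merged weights.
merge 29/500 + 19/250 → 67/500
merge 131/1000 + 67/500 → 53/200
merge 27/200 + 33/125 → 399/1000
merge 53/200 + 42/125 → 601/1000
merge 399/1000 + 601/1000 → 1
L = 67/500 + 53/200 + 399/1000 + 601/1000 + 1 = 2399/1000 = 2.399 bits/symbol.

2.399 bits/symbol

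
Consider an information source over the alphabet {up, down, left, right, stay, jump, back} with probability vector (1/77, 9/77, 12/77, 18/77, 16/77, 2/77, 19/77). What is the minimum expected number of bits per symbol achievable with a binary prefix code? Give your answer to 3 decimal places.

Repeatedly combine the two least-probable nodes; the expected code length is the sum of the merged weights.
merge 1/77 + 2/77 → 3/77
merge 3/77 + 9/77 → 12/77
merge 12/77 + 12/77 → 24/77
merge 16/77 + 18/77 → 34/77
merge 19/77 + 24/77 → 43/77
merge 34/77 + 43/77 → 1
L = 3/77 + 12/77 + 24/77 + 34/77 + 43/77 + 1 = 193/77 ≈ 2.506 bits/symbol.

2.506 bits/symbol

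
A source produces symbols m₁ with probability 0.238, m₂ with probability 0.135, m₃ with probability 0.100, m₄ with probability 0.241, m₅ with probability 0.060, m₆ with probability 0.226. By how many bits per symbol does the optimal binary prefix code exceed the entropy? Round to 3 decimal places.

Entropy H = −Σ p log₂ p ≈ 2.4383 bits.
Huffman merges: 3/50+1/10→4/25; 27/200+4/25→59/200; 113/500+119/500→58/125; 241/1000+59/200→67/125; 58/125+67/125→1. L = 491/200 ≈ 2.4550.
L − H = 2.4550 − 2.4383 = 0.017 bits.

0.017 bits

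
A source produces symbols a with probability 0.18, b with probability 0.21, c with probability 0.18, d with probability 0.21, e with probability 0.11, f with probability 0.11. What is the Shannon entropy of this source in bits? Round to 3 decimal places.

H = −Σ pᵢ log₂ pᵢ.
−0.18·log₂(0.18) = 0.4453
−0.21·log₂(0.21) = 0.4728
−0.18·log₂(0.18) = 0.4453
−0.21·log₂(0.21) = 0.4728
−0.11·log₂(0.11) = 0.3503
−0.11·log₂(0.11) = 0.3503
Sum ≈ 2.5368 → 2.537 bits.

2.537 bits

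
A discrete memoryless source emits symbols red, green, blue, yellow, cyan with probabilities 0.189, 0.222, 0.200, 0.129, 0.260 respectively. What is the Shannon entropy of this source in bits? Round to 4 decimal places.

2.2871 bits

H = −Σ pᵢ log₂ pᵢ.
−0.189·log₂(0.189) = 0.4543
−0.222·log₂(0.222) = 0.4820
−0.200·log₂(0.200) = 0.4644
−0.129·log₂(0.129) = 0.3811
−0.260·log₂(0.260) = 0.5053
Sum ≈ 2.2871 → 2.2871 bits.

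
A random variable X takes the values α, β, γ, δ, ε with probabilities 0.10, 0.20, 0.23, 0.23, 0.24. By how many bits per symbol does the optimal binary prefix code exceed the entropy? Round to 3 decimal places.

0.034 bits

Entropy H = −Σ p log₂ p ≈ 2.2660 bits.
Huffman merges: 1/10+1/5→3/10; 23/100+23/100→23/50; 6/25+3/10→27/50; 23/50+27/50→1. L = 23/10 ≈ 2.3000.
L − H = 2.3000 − 2.2660 = 0.034 bits.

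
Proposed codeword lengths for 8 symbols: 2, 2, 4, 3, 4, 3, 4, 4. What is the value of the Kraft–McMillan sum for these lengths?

With common denominator 2^4 = 16: Σ 2^(−ℓᵢ) = 4/16 + 4/16 + 1/16 + 2/16 + 1/16 + 2/16 + 1/16 + 1/16 = 16/16 = 1.

1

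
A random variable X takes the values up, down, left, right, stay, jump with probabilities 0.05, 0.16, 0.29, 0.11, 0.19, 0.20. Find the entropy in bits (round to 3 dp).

2.427 bits

H = −Σ pᵢ log₂ pᵢ.
−0.05·log₂(0.05) = 0.2161
−0.16·log₂(0.16) = 0.4230
−0.29·log₂(0.29) = 0.5179
−0.11·log₂(0.11) = 0.3503
−0.19·log₂(0.19) = 0.4552
−0.20·log₂(0.20) = 0.4644
Sum ≈ 2.4269 → 2.427 bits.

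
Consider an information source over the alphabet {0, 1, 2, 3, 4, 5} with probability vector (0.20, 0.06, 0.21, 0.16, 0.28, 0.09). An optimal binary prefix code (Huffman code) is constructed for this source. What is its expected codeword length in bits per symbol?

2.46 bits/symbol

Repeatedly combine the two least-probable nodes; the expected code length is the sum of the merged weights.
merge 3/50 + 9/100 → 3/20
merge 3/20 + 4/25 → 31/100
merge 1/5 + 21/100 → 41/100
merge 7/25 + 31/100 → 59/100
merge 41/100 + 59/100 → 1
L = 3/20 + 31/100 + 41/100 + 59/100 + 1 = 123/50 = 2.46 bits/symbol.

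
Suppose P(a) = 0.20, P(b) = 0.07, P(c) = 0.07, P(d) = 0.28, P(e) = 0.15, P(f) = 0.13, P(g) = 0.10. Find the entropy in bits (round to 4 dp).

H = −Σ pᵢ log₂ pᵢ.
−0.20·log₂(0.20) = 0.4644
−0.07·log₂(0.07) = 0.2686
−0.07·log₂(0.07) = 0.2686
−0.28·log₂(0.28) = 0.5142
−0.15·log₂(0.15) = 0.4105
−0.13·log₂(0.13) = 0.3826
−0.10·log₂(0.10) = 0.3322
Sum ≈ 2.6411 → 2.6411 bits.

2.6411 bits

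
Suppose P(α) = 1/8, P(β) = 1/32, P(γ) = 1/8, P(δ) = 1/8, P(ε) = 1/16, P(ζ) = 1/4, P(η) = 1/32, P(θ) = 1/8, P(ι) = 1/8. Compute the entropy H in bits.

Each probability is a power of 1/2, so log₂(1/p) is an integer.
H = Σ p·log₂(1/p) = 1/8·3 + 1/32·5 + 1/8·3 + 1/8·3 + 1/16·4 + 1/4·2 + 1/32·5 + 1/8·3 + 1/8·3 = 2.9375 bits.

2.9375 bits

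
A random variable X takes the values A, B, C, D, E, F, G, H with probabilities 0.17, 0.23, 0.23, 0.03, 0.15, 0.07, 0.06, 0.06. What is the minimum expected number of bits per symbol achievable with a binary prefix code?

2.76 bits/symbol

Repeatedly combine the two least-probable nodes; the expected code length is the sum of the merged weights.
merge 3/100 + 3/50 → 9/100
merge 3/50 + 7/100 → 13/100
merge 9/100 + 13/100 → 11/50
merge 3/20 + 17/100 → 8/25
merge 11/50 + 23/100 → 9/20
merge 23/100 + 8/25 → 11/20
merge 9/20 + 11/20 → 1
L = 9/100 + 13/100 + 11/50 + 8/25 + 9/20 + 11/20 + 1 = 69/25 = 2.76 bits/symbol.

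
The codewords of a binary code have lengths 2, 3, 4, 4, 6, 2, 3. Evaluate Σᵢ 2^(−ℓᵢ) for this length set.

With common denominator 2^6 = 64: Σ 2^(−ℓᵢ) = 16/64 + 8/64 + 4/64 + 4/64 + 1/64 + 16/64 + 8/64 = 57/64 = 0.890625.

0.890625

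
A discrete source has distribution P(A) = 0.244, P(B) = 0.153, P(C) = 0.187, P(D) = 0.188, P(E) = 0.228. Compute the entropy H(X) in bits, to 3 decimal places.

2.303 bits

H = −Σ pᵢ log₂ pᵢ.
−0.244·log₂(0.244) = 0.4966
−0.153·log₂(0.153) = 0.4144
−0.187·log₂(0.187) = 0.4523
−0.188·log₂(0.188) = 0.4533
−0.228·log₂(0.228) = 0.4863
Sum ≈ 2.3029 → 2.303 bits.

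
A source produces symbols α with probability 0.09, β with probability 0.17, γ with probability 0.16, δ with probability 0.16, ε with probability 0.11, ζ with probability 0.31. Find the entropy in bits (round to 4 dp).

H = −Σ pᵢ log₂ pᵢ.
−0.09·log₂(0.09) = 0.3127
−0.17·log₂(0.17) = 0.4346
−0.16·log₂(0.16) = 0.4230
−0.16·log₂(0.16) = 0.4230
−0.11·log₂(0.11) = 0.3503
−0.31·log₂(0.31) = 0.5238
Sum ≈ 2.4674 → 2.4674 bits.

2.4674 bits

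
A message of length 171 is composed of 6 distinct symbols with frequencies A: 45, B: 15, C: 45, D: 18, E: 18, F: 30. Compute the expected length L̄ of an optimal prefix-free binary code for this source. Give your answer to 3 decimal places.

2.474 bits/symbol

Probabilities are the counts divided by 171.
Repeatedly combine the two least-probable nodes; the expected code length is the sum of the merged weights.
merge 5/57 + 2/19 → 11/57
merge 2/19 + 10/57 → 16/57
merge 11/57 + 5/19 → 26/57
merge 5/19 + 16/57 → 31/57
merge 26/57 + 31/57 → 1
L = 11/57 + 16/57 + 26/57 + 31/57 + 1 = 47/19 ≈ 2.474 bits/symbol.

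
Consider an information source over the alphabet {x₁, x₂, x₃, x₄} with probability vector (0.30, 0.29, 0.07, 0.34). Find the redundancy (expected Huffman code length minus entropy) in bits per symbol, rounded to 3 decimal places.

Entropy H = −Σ p log₂ p ≈ 1.8367 bits.
Huffman merges: 7/100+29/100→9/25; 3/10+17/50→16/25; 9/25+16/25→1. L = 2 ≈ 2.0000.
L − H = 2.0000 − 1.8367 = 0.163 bits.

0.163 bits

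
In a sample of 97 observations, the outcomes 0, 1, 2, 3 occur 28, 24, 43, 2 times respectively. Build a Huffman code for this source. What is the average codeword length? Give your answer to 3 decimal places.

Probabilities are the counts divided by 97.
Repeatedly combine the two least-probable nodes; the expected code length is the sum of the merged weights.
merge 2/97 + 24/97 → 26/97
merge 26/97 + 28/97 → 54/97
merge 43/97 + 54/97 → 1
L = 26/97 + 54/97 + 1 = 177/97 ≈ 1.825 bits/symbol.

1.825 bits/symbol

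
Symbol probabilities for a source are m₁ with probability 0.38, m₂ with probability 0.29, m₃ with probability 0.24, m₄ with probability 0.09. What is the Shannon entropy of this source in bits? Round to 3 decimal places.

1.855 bits

H = −Σ pᵢ log₂ pᵢ.
−0.38·log₂(0.38) = 0.5305
−0.29·log₂(0.29) = 0.5179
−0.24·log₂(0.24) = 0.4941
−0.09·log₂(0.09) = 0.3127
Sum ≈ 1.8551 → 1.855 bits.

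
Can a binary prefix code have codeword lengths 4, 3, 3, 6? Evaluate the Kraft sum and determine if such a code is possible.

0.328125; yes

With common denominator 2^6 = 64: Σ 2^(−ℓᵢ) = 4/64 + 8/64 + 8/64 + 1/64 = 21/64 = 0.328125.
Kraft's inequality requires Σ ≤ 1; here Σ = 0.328125 ≤ 1, so such a prefix code exists.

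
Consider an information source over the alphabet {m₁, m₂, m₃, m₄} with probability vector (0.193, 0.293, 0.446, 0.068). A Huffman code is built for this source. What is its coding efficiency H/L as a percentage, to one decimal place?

Entropy H = −Σ p log₂ p ≈ 1.7602 bits.
Huffman merges: 17/250+193/1000→261/1000; 261/1000+293/1000→277/500; 223/500+277/500→1. L = 363/200 ≈ 1.8150.
Efficiency = H/L = 1.7602/1.8150 = 97.0%.

97.0%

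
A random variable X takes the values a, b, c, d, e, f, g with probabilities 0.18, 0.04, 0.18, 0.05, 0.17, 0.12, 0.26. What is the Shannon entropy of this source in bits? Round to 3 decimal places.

H = −Σ pᵢ log₂ pᵢ.
−0.18·log₂(0.18) = 0.4453
−0.04·log₂(0.04) = 0.1858
−0.18·log₂(0.18) = 0.4453
−0.05·log₂(0.05) = 0.2161
−0.17·log₂(0.17) = 0.4346
−0.12·log₂(0.12) = 0.3671
−0.26·log₂(0.26) = 0.5053
Sum ≈ 2.5994 → 2.599 bits.

2.599 bits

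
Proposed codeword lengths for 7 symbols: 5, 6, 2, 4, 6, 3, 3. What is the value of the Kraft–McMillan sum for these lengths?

With common denominator 2^6 = 64: Σ 2^(−ℓᵢ) = 2/64 + 1/64 + 16/64 + 4/64 + 1/64 + 8/64 + 8/64 = 40/64 = 0.625.

0.625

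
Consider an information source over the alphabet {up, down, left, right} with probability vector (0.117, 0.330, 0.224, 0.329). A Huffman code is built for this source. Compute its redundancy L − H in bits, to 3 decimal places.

Entropy H = −Σ p log₂ p ≈ 1.9011 bits.
Huffman merges: 117/1000+28/125→341/1000; 329/1000+33/100→659/1000; 341/1000+659/1000→1. L = 2 ≈ 2.0000.
L − H = 2.0000 − 1.9011 = 0.099 bits.

0.099 bits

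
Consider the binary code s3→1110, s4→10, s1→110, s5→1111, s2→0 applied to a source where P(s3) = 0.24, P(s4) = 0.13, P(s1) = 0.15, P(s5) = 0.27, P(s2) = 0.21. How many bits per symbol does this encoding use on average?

2.96 bits/symbol

L̄ = Σ pᵢ·ℓᵢ = 0.24·4 + 0.13·2 + 0.15·3 + 0.27·4 + 0.21·1 = 2.96 bits/symbol.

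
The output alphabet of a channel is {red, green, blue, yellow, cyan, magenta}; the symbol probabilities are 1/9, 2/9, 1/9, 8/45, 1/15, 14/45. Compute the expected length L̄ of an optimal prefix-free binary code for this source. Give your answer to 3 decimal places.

2.467 bits/symbol

Repeatedly combine the two least-probable nodes; the expected code length is the sum of the merged weights.
merge 1/15 + 1/9 → 8/45
merge 1/9 + 8/45 → 13/45
merge 8/45 + 2/9 → 2/5
merge 13/45 + 14/45 → 3/5
merge 2/5 + 3/5 → 1
L = 8/45 + 13/45 + 2/5 + 3/5 + 1 = 37/15 ≈ 2.467 bits/symbol.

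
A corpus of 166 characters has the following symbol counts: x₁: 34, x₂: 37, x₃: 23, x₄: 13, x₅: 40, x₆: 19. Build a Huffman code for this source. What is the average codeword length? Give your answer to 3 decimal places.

2.524 bits/symbol

Probabilities are the counts divided by 166.
Repeatedly combine the two least-probable nodes; the expected code length is the sum of the merged weights.
merge 13/166 + 19/166 → 16/83
merge 23/166 + 16/83 → 55/166
merge 17/83 + 37/166 → 71/166
merge 20/83 + 55/166 → 95/166
merge 71/166 + 95/166 → 1
L = 16/83 + 55/166 + 71/166 + 95/166 + 1 = 419/166 ≈ 2.524 bits/symbol.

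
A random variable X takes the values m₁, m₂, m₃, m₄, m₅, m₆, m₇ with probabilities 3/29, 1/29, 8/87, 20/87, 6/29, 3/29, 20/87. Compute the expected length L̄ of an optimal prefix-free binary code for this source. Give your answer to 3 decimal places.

2.667 bits/symbol

Repeatedly combine the two least-probable nodes; the expected code length is the sum of the merged weights.
merge 1/29 + 8/87 → 11/87
merge 3/29 + 3/29 → 6/29
merge 11/87 + 6/29 → 1/3
merge 6/29 + 20/87 → 38/87
merge 20/87 + 1/3 → 49/87
merge 38/87 + 49/87 → 1
L = 11/87 + 6/29 + 1/3 + 38/87 + 49/87 + 1 = 8/3 ≈ 2.667 bits/symbol.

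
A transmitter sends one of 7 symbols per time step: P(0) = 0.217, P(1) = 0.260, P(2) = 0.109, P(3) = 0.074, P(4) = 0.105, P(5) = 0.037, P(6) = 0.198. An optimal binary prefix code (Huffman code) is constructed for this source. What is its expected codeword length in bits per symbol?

Repeatedly combine the two least-probable nodes; the expected code length is the sum of the merged weights.
merge 37/1000 + 37/500 → 111/1000
merge 21/200 + 109/1000 → 107/500
merge 111/1000 + 99/500 → 309/1000
merge 107/500 + 217/1000 → 431/1000
merge 13/50 + 309/1000 → 569/1000
merge 431/1000 + 569/1000 → 1
L = 111/1000 + 107/500 + 309/1000 + 431/1000 + 569/1000 + 1 = 1317/500 = 2.634 bits/symbol.

2.634 bits/symbol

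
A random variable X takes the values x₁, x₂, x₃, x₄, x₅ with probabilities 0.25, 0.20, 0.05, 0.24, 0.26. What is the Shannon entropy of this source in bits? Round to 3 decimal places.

2.180 bits

H = −Σ pᵢ log₂ pᵢ.
−0.25·log₂(0.25) = 0.5000
−0.20·log₂(0.20) = 0.4644
−0.05·log₂(0.05) = 0.2161
−0.24·log₂(0.24) = 0.4941
−0.26·log₂(0.26) = 0.5053
Sum ≈ 2.1799 → 2.180 bits.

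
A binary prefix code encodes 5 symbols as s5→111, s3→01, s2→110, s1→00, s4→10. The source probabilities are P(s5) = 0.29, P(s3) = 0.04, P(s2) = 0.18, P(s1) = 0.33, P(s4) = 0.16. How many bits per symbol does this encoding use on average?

L̄ = Σ pᵢ·ℓᵢ = 0.29·3 + 0.04·2 + 0.18·3 + 0.33·2 + 0.16·2 = 2.47 bits/symbol.

2.47 bits/symbol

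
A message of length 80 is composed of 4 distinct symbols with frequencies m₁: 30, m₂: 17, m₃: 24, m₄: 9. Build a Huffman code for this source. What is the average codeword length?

Probabilities are the counts divided by 80.
Repeatedly combine the two least-probable nodes; the expected code length is the sum of the merged weights.
merge 9/80 + 17/80 → 13/40
merge 3/10 + 13/40 → 5/8
merge 3/8 + 5/8 → 1
L = 13/40 + 5/8 + 1 = 39/20 = 1.95 bits/symbol.

1.95 bits/symbol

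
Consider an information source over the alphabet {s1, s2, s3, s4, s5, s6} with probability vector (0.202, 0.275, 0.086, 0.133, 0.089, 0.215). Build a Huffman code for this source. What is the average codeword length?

2.483 bits/symbol

Repeatedly combine the two least-probable nodes; the expected code length is the sum of the merged weights.
merge 43/500 + 89/1000 → 7/40
merge 133/1000 + 7/40 → 77/250
merge 101/500 + 43/200 → 417/1000
merge 11/40 + 77/250 → 583/1000
merge 417/1000 + 583/1000 → 1
L = 7/40 + 77/250 + 417/1000 + 583/1000 + 1 = 2483/1000 = 2.483 bits/symbol.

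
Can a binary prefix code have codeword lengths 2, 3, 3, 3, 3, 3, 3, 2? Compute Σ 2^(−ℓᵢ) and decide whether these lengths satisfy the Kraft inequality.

1.25; no

With common denominator 2^3 = 8: Σ 2^(−ℓᵢ) = 2/8 + 1/8 + 1/8 + 1/8 + 1/8 + 1/8 + 1/8 + 2/8 = 10/8 = 1.25.
Kraft's inequality requires Σ ≤ 1; here Σ = 1.25 > 1, so no such prefix code exists.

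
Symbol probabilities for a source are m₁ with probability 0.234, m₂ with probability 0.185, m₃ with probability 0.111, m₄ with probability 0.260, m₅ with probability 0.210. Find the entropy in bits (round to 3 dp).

2.271 bits

H = −Σ pᵢ log₂ pᵢ.
−0.234·log₂(0.234) = 0.4903
−0.185·log₂(0.185) = 0.4504
−0.111·log₂(0.111) = 0.3520
−0.260·log₂(0.260) = 0.5053
−0.210·log₂(0.210) = 0.4728
Sum ≈ 2.2708 → 2.271 bits.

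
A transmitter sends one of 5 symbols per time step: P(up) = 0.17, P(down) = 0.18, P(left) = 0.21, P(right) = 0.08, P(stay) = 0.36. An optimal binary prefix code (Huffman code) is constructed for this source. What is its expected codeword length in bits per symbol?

Repeatedly combine the two least-probable nodes; the expected code length is the sum of the merged weights.
merge 2/25 + 17/100 → 1/4
merge 9/50 + 21/100 → 39/100
merge 1/4 + 9/25 → 61/100
merge 39/100 + 61/100 → 1
L = 1/4 + 39/100 + 61/100 + 1 = 9/4 = 2.25 bits/symbol.

2.25 bits/symbol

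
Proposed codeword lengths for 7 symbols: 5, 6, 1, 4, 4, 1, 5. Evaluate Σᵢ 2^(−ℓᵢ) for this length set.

1.203125

With common denominator 2^6 = 64: Σ 2^(−ℓᵢ) = 2/64 + 1/64 + 32/64 + 4/64 + 4/64 + 32/64 + 2/64 = 77/64 = 1.203125.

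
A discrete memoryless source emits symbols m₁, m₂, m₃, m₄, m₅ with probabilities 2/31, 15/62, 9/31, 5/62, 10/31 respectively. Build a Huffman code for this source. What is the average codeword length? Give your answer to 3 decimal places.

2.145 bits/symbol

Repeatedly combine the two least-probable nodes; the expected code length is the sum of the merged weights.
merge 2/31 + 5/62 → 9/62
merge 9/62 + 15/62 → 12/31
merge 9/31 + 10/31 → 19/31
merge 12/31 + 19/31 → 1
L = 9/62 + 12/31 + 19/31 + 1 = 133/62 ≈ 2.145 bits/symbol.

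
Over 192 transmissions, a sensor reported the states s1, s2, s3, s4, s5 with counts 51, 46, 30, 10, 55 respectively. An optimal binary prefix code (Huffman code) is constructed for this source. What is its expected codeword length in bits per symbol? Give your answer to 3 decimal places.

Probabilities are the counts divided by 192.
Repeatedly combine the two least-probable nodes; the expected code length is the sum of the merged weights.
merge 5/96 + 5/32 → 5/24
merge 5/24 + 23/96 → 43/96
merge 17/64 + 55/192 → 53/96
merge 43/96 + 53/96 → 1
L = 5/24 + 43/96 + 53/96 + 1 = 53/24 ≈ 2.208 bits/symbol.

2.208 bits/symbol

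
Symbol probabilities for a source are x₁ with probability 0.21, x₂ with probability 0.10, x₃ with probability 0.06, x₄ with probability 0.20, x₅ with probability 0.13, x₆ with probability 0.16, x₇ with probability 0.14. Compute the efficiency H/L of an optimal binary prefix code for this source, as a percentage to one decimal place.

98.8%

Entropy H = −Σ p log₂ p ≈ 2.7157 bits.
Huffman merges: 3/50+1/10→4/25; 13/100+7/50→27/100; 4/25+4/25→8/25; 1/5+21/100→41/100; 27/100+8/25→59/100; 41/100+59/100→1. L = 11/4 ≈ 2.7500.
Efficiency = H/L = 2.7157/2.7500 = 98.8%.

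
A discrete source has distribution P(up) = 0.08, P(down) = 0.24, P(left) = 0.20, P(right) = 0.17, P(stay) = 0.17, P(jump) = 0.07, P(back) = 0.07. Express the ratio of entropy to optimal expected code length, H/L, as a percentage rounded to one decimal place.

Entropy H = −Σ p log₂ p ≈ 2.6563 bits.
Huffman merges: 7/100+7/100→7/50; 2/25+7/50→11/50; 17/100+17/100→17/50; 1/5+11/50→21/50; 6/25+17/50→29/50; 21/50+29/50→1. L = 27/10 ≈ 2.7000.
Efficiency = H/L = 2.6563/2.7000 = 98.4%.

98.4%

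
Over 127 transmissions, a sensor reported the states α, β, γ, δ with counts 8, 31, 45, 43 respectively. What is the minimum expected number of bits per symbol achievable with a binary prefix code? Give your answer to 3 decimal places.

1.953 bits/symbol

Probabilities are the counts divided by 127.
Repeatedly combine the two least-probable nodes; the expected code length is the sum of the merged weights.
merge 8/127 + 31/127 → 39/127
merge 39/127 + 43/127 → 82/127
merge 45/127 + 82/127 → 1
L = 39/127 + 82/127 + 1 = 248/127 ≈ 1.953 bits/symbol.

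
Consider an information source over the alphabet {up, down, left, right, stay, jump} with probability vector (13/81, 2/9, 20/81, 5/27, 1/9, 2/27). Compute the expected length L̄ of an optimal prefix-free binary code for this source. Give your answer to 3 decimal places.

2.531 bits/symbol

Repeatedly combine the two least-probable nodes; the expected code length is the sum of the merged weights.
merge 2/27 + 1/9 → 5/27
merge 13/81 + 5/27 → 28/81
merge 5/27 + 2/9 → 11/27
merge 20/81 + 28/81 → 16/27
merge 11/27 + 16/27 → 1
L = 5/27 + 28/81 + 11/27 + 16/27 + 1 = 205/81 ≈ 2.531 bits/symbol.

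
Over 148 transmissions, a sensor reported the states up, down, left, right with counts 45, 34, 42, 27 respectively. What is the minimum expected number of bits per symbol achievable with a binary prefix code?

Probabilities are the counts divided by 148.
Repeatedly combine the two least-probable nodes; the expected code length is the sum of the merged weights.
merge 27/148 + 17/74 → 61/148
merge 21/74 + 45/148 → 87/148
merge 61/148 + 87/148 → 1
L = 61/148 + 87/148 + 1 = 2 bits/symbol.

2 bits/symbol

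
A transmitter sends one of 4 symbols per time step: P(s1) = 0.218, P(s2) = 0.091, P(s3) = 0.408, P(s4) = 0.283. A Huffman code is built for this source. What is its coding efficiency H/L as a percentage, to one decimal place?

96.6%

Entropy H = −Σ p log₂ p ≈ 1.8368 bits.
Huffman merges: 91/1000+109/500→309/1000; 283/1000+309/1000→74/125; 51/125+74/125→1. L = 1901/1000 ≈ 1.9010.
Efficiency = H/L = 1.8368/1.9010 = 96.6%.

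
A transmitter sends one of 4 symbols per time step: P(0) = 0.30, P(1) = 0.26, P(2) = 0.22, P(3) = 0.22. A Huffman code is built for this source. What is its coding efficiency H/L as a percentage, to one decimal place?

Entropy H = −Σ p log₂ p ≈ 1.9875 bits.
Huffman merges: 11/50+11/50→11/25; 13/50+3/10→14/25; 11/25+14/25→1. L = 2 ≈ 2.0000.
Efficiency = H/L = 1.9875/2.0000 = 99.4%.

99.4%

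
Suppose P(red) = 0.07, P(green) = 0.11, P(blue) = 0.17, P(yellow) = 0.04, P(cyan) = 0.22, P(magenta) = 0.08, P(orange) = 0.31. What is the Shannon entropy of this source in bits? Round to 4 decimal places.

2.5351 bits

H = −Σ pᵢ log₂ pᵢ.
−0.07·log₂(0.07) = 0.2686
−0.11·log₂(0.11) = 0.3503
−0.17·log₂(0.17) = 0.4346
−0.04·log₂(0.04) = 0.1858
−0.22·log₂(0.22) = 0.4806
−0.08·log₂(0.08) = 0.2915
−0.31·log₂(0.31) = 0.5238
Sum ≈ 2.5351 → 2.5351 bits.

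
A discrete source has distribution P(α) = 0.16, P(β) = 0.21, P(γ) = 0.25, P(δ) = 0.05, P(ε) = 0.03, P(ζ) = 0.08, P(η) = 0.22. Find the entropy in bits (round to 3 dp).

2.536 bits

H = −Σ pᵢ log₂ pᵢ.
−0.16·log₂(0.16) = 0.4230
−0.21·log₂(0.21) = 0.4728
−0.25·log₂(0.25) = 0.5000
−0.05·log₂(0.05) = 0.2161
−0.03·log₂(0.03) = 0.1518
−0.08·log₂(0.08) = 0.2915
−0.22·log₂(0.22) = 0.4806
Sum ≈ 2.5358 → 2.536 bits.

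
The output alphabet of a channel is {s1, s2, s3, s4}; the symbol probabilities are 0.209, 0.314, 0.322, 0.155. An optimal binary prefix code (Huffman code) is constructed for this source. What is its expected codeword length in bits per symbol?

Repeatedly combine the two least-probable nodes; the expected code length is the sum of the merged weights.
merge 31/200 + 209/1000 → 91/250
merge 157/500 + 161/500 → 159/250
merge 91/250 + 159/250 → 1
L = 91/250 + 159/250 + 1 = 2 bits/symbol.

2 bits/symbol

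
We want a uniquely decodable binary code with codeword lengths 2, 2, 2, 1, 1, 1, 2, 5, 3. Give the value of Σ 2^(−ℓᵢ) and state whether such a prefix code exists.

2.65625; no

With common denominator 2^5 = 32: Σ 2^(−ℓᵢ) = 8/32 + 8/32 + 8/32 + 16/32 + 16/32 + 16/32 + 8/32 + 1/32 + 4/32 = 85/32 = 2.65625.
Kraft's inequality requires Σ ≤ 1; here Σ = 2.65625 > 1, so no such prefix code exists.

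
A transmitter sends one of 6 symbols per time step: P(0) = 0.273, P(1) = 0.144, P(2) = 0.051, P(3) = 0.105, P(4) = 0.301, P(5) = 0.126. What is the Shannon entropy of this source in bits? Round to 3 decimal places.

2.372 bits

H = −Σ pᵢ log₂ pᵢ.
−0.273·log₂(0.273) = 0.5113
−0.144·log₂(0.144) = 0.4026
−0.051·log₂(0.051) = 0.2190
−0.105·log₂(0.105) = 0.3414
−0.301·log₂(0.301) = 0.5214
−0.126·log₂(0.126) = 0.3766
Sum ≈ 2.3722 → 2.372 bits.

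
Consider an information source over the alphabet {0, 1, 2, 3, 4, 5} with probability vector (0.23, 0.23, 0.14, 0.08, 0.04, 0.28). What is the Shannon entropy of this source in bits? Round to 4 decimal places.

2.3639 bits

H = −Σ pᵢ log₂ pᵢ.
−0.23·log₂(0.23) = 0.4877
−0.23·log₂(0.23) = 0.4877
−0.14·log₂(0.14) = 0.3971
−0.08·log₂(0.08) = 0.2915
−0.04·log₂(0.04) = 0.1858
−0.28·log₂(0.28) = 0.5142
Sum ≈ 2.3639 → 2.3639 bits.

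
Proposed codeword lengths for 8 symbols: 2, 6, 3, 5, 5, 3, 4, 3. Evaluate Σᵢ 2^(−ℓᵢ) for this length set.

0.765625

With common denominator 2^6 = 64: Σ 2^(−ℓᵢ) = 16/64 + 1/64 + 8/64 + 2/64 + 2/64 + 8/64 + 4/64 + 8/64 = 49/64 = 0.765625.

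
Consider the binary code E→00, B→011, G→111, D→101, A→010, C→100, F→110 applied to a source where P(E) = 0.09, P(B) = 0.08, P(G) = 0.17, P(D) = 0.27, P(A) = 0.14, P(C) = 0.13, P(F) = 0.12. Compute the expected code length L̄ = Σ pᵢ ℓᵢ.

2.91 bits/symbol

L̄ = Σ pᵢ·ℓᵢ = 0.09·2 + 0.08·3 + 0.17·3 + 0.27·3 + 0.14·3 + 0.13·3 + 0.12·3 = 2.91 bits/symbol.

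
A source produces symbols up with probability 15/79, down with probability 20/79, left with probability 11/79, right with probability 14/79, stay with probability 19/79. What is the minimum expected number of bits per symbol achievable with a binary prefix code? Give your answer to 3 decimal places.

Repeatedly combine the two least-probable nodes; the expected code length is the sum of the merged weights.
merge 11/79 + 14/79 → 25/79
merge 15/79 + 19/79 → 34/79
merge 20/79 + 25/79 → 45/79
merge 34/79 + 45/79 → 1
L = 25/79 + 34/79 + 45/79 + 1 = 183/79 ≈ 2.316 bits/symbol.

2.316 bits/symbol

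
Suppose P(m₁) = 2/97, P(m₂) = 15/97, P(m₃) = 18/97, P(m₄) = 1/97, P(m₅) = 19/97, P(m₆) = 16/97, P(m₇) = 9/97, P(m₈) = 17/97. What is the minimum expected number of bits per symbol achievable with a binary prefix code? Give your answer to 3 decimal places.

Repeatedly combine the two least-probable nodes; the expected code length is the sum of the merged weights.
merge 1/97 + 2/97 → 3/97
merge 3/97 + 9/97 → 12/97
merge 12/97 + 15/97 → 27/97
merge 16/97 + 17/97 → 33/97
merge 18/97 + 19/97 → 37/97
merge 27/97 + 33/97 → 60/97
merge 37/97 + 60/97 → 1
L = 3/97 + 12/97 + 27/97 + 33/97 + 37/97 + 60/97 + 1 = 269/97 ≈ 2.773 bits/symbol.

2.773 bits/symbol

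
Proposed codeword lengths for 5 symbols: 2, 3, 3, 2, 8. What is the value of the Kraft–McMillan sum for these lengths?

With common denominator 2^8 = 256: Σ 2^(−ℓᵢ) = 64/256 + 32/256 + 32/256 + 64/256 + 1/256 = 193/256 = 0.75390625.

0.75390625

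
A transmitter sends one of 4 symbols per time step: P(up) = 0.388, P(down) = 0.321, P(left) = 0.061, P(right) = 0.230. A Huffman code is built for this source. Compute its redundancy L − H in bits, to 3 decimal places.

Entropy H = −Σ p log₂ p ≈ 1.7900 bits.
Huffman merges: 61/1000+23/100→291/1000; 291/1000+321/1000→153/250; 97/250+153/250→1. L = 1903/1000 ≈ 1.9030.
L − H = 1.9030 − 1.7900 = 0.113 bits.

0.113 bits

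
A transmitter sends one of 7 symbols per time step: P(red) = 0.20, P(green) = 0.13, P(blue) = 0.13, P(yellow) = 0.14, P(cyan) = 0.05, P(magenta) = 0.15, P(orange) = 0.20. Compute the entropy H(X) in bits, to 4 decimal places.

H = −Σ pᵢ log₂ pᵢ.
−0.20·log₂(0.20) = 0.4644
−0.13·log₂(0.13) = 0.3826
−0.13·log₂(0.13) = 0.3826
−0.14·log₂(0.14) = 0.3971
−0.05·log₂(0.05) = 0.2161
−0.15·log₂(0.15) = 0.4105
−0.20·log₂(0.20) = 0.4644
Sum ≈ 2.7178 → 2.7178 bits.

2.7178 bits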